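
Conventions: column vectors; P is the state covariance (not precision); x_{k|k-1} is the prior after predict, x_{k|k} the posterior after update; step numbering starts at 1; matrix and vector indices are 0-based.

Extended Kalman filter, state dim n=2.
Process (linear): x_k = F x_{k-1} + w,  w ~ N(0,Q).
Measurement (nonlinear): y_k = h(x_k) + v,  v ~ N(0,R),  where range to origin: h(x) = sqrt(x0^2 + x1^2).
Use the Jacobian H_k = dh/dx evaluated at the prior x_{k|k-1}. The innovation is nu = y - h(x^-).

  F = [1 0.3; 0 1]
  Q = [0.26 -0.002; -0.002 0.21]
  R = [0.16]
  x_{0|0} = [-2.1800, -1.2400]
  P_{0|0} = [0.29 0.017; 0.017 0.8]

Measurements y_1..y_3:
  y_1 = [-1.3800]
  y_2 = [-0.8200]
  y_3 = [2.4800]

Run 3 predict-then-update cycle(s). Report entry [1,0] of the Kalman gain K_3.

step 1: x^-=[-2.5520, -1.2400]  P^-=[0.6322 0.2550; 0.2550 1.0100]  H_jac=[-0.8994 -0.4370]  S=[1.0648]  K=[-0.6387; -0.6299]  nu=[-4.2173]  x^+=[0.1414, 1.4166]  P^+=[0.1979 -0.1734; -0.1734 0.5875]
step 2: x^-=[0.5664, 1.4166]  P^-=[0.4067 0.0008; 0.0008 0.7975]  H_jac=[0.3713 0.9285]  S=[0.9042]  K=[0.1679; 0.8193]  nu=[-2.3456]  x^+=[0.1727, -0.5051]  P^+=[0.3812 -0.1235; -0.1235 0.1906]
step 3: x^-=[0.0211, -0.5051]  P^-=[0.5843 -0.0683; -0.0683 0.4006]  H_jac=[0.0418 -0.9991]  S=[0.5666]  K=[0.1636; -0.7114]  nu=[1.9744]  x^+=[0.3441, -1.9097]  P^+=[0.5691 -0.0024; -0.0024 0.1138]

K[1,0] = -0.7114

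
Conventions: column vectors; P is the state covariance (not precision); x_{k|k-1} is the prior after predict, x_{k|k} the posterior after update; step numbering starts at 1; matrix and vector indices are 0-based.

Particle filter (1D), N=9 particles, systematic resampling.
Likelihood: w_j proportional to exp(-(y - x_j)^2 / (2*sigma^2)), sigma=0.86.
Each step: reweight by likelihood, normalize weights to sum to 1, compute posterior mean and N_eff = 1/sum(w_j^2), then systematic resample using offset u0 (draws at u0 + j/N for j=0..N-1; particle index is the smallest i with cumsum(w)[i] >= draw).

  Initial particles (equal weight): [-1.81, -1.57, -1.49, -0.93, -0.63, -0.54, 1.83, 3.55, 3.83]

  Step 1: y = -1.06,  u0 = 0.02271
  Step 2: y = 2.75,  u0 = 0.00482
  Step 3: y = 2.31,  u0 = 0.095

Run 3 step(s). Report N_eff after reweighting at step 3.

step 1: w=[0.1337, 0.1641, 0.1726, 0.1934, 0.1726, 0.1629, 0.0007, 0.0000, 0.0000]  mean=-1.1321  Neff=5.9408  idx=[0, 1, 1, 2, 2, 3, 4, 4, 5]
step 2: w=[0.0005, 0.0020, 0.0020, 0.0032, 0.0032, 0.0632, 0.2646, 0.2646, 0.3970]  mean=-0.6229  Neff=3.3159  idx=[3, 6, 6, 6, 7, 7, 8, 8, 8]
step 3: w=[0.0021, 0.1077, 0.1077, 0.1077, 0.1077, 0.1077, 0.1532, 0.1532, 0.1532]  mean=-0.5905  Neff=7.7913  idx=[1, 2, 3, 4, 5, 6, 7, 8, 8]

N_eff = 7.7913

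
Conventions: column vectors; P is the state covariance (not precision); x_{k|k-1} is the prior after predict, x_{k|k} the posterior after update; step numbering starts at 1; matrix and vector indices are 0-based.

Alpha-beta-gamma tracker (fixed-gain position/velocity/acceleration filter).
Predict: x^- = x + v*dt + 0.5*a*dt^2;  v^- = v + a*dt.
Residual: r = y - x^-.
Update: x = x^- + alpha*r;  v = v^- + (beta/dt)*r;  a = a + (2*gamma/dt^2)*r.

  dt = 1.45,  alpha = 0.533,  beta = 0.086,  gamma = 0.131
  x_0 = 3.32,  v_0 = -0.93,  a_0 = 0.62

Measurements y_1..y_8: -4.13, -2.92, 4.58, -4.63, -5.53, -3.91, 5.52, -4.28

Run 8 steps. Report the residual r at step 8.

step 1: x_pred=2.6233  r=-6.7533  x^+=-0.9762  v^+=-0.4315  a^+=-0.2215
step 2: x_pred=-1.8349  r=-1.0851  x^+=-2.4132  v^+=-0.8171  a^+=-0.3568
step 3: x_pred=-3.9732  r=8.5532  x^+=0.5857  v^+=-0.8272  a^+=0.7091
step 4: x_pred=0.1317  r=-4.7617  x^+=-2.4063  v^+=-0.0814  a^+=0.1157
step 5: x_pred=-2.4028  r=-3.1272  x^+=-4.0696  v^+=-0.0992  a^+=-0.2740
step 6: x_pred=-4.5014  r=0.5914  x^+=-4.1862  v^+=-0.4614  a^+=-0.2003
step 7: x_pred=-5.0658  r=10.5858  x^+=0.5764  v^+=-0.1240  a^+=1.1188
step 8: x_pred=1.5729  r=-5.8529  x^+=-1.5467  v^+=1.1512  a^+=0.3895

resid = -5.8529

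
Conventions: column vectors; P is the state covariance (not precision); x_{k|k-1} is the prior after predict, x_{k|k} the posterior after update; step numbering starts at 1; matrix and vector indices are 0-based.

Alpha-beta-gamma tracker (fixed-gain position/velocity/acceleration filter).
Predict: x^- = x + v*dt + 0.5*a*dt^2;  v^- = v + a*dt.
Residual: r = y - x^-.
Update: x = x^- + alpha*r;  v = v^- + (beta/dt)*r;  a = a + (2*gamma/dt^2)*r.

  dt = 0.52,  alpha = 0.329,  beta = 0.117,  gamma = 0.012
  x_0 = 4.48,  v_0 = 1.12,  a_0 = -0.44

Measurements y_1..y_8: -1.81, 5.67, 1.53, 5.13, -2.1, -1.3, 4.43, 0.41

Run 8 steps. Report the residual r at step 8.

step 1: x_pred=5.0029  r=-6.8129  x^+=2.7615  v^+=-0.6417  a^+=-1.0447
step 2: x_pred=2.2865  r=3.3835  x^+=3.3997  v^+=-0.4237  a^+=-0.7444
step 3: x_pred=3.0787  r=-1.5487  x^+=2.5692  v^+=-1.1592  a^+=-0.8819
step 4: x_pred=1.8472  r=3.2828  x^+=2.9272  v^+=-0.8791  a^+=-0.5905
step 5: x_pred=2.3902  r=-4.4902  x^+=0.9130  v^+=-2.1965  a^+=-0.9890
step 6: x_pred=-0.3629  r=-0.9371  x^+=-0.6712  v^+=-2.9216  a^+=-1.0722
step 7: x_pred=-2.3354  r=6.7654  x^+=-0.1096  v^+=-1.9569  a^+=-0.4717
step 8: x_pred=-1.1910  r=1.6010  x^+=-0.6643  v^+=-1.8420  a^+=-0.3296

resid = 1.6010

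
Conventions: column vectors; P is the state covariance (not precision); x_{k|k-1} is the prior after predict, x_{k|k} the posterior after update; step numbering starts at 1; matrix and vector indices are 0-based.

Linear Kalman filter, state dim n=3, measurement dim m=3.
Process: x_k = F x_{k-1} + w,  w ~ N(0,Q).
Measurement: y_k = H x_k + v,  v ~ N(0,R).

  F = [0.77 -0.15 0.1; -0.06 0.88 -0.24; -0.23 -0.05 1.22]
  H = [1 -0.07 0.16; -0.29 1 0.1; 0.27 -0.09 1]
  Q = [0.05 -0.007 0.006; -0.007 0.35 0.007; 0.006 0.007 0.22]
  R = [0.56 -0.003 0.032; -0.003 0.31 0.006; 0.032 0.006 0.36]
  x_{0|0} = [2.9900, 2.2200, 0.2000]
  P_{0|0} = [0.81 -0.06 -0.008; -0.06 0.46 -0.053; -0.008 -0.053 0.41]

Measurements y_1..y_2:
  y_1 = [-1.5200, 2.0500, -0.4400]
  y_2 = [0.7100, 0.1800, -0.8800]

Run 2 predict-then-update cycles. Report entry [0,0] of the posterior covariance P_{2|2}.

P_post[0,0] = 0.1446

step 1: x^-=[1.9893, 1.7262, -0.5547]  P^-=[0.5589 -0.1612 -0.0811; -0.1612 0.7612 -0.1675; -0.0811 -0.1675 0.8838]  S=[1.1456 -0.3987 0.2762; -0.3987 1.1918 -0.2103; 0.2762 -0.2103 1.2849]  K=[0.4519 -0.1364 -0.0539; 0.0475 0.6586 -0.1200; -0.0916 0.0480 0.7101]  nu=[-3.2997, 0.9562, -0.2671]  x^+=[0.3821, 2.2312, -0.3961]  P^+=[0.2664 0.0407 -0.0740; 0.0407 0.2180 -0.0291; -0.0740 -0.0291 0.2704]
step 2: x^-=[-0.0801, 2.0356, -0.6827]  P^-=[0.1957 -0.0161 -0.0691; -0.0161 0.5412 -0.1164; -0.0691 -0.1164 0.6831]  S=[0.7585 -0.1247 0.1370; -0.1247 0.8646 -0.0917; 0.1370 -0.0917 1.0461]  K=[0.2439 -0.0626 -0.0516; 0.0246 0.6096 -0.1118; -0.0496 0.0298 0.6542]  nu=[1.0418, -1.8106, 0.0076]  x^+=[0.2869, 0.9567, -0.7833]  P^+=[0.1446 0.0263 -0.0478; 0.0263 0.1984 -0.0250; -0.0478 -0.0250 0.2448]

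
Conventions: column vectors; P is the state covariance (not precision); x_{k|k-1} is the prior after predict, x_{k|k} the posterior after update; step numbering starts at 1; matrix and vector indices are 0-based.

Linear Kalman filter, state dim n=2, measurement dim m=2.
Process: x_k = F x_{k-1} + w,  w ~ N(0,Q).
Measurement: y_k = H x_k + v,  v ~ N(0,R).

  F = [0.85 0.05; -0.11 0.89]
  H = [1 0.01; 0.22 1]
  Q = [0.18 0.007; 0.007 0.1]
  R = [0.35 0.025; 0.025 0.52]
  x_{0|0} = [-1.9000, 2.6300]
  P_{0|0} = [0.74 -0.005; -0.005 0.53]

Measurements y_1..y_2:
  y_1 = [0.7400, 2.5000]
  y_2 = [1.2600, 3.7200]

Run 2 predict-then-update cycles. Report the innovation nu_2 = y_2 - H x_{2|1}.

step 1: x^-=[-1.4835, 2.5497]  P^-=[0.7155 -0.0424; -0.0424 0.5297]  S=[1.0648 0.1453; 0.1453 1.0657]  K=[0.6694 0.0167; -0.1034 0.5024]  nu=[2.1980, 0.2767]  x^+=[-0.0076, 2.4615]  P^+=[0.2350 -0.0263; -0.0263 0.2644]
step 2: x^-=[0.1166, 2.1916]  P^-=[0.3482 -0.0229; -0.0229 0.3175]  S=[0.6978 0.0818; 0.0818 0.8442]  K=[0.4969 0.0154; -0.0725 0.3771]  nu=[1.1215, 1.5027]  x^+=[0.6970, 2.6769]  P^+=[0.1745 -0.0179; -0.0179 0.1982]

innov = [1.1215, 1.5027]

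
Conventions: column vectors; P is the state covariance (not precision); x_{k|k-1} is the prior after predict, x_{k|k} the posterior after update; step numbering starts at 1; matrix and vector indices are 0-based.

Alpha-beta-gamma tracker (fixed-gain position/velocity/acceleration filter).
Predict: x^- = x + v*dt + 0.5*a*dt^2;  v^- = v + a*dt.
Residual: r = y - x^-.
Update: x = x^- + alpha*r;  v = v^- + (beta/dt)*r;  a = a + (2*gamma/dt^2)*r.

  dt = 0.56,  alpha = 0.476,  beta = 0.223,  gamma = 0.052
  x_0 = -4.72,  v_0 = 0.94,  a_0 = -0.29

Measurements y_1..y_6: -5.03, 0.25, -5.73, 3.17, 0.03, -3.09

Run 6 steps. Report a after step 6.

step 1: x_pred=-4.2391  r=-0.7909  x^+=-4.6156  v^+=0.4626  a^+=-0.5523
step 2: x_pred=-4.4431  r=4.6931  x^+=-2.2092  v^+=2.0222  a^+=1.0041
step 3: x_pred=-0.9193  r=-4.8107  x^+=-3.2092  v^+=0.6688  a^+=-0.5913
step 4: x_pred=-2.9274  r=6.0974  x^+=-0.0250  v^+=2.7657  a^+=1.4308
step 5: x_pred=1.7481  r=-1.7181  x^+=0.9303  v^+=2.8828  a^+=0.8610
step 6: x_pred=2.6797  r=-5.7697  x^+=-0.0667  v^+=1.0674  a^+=-1.0524

a_post = -1.0524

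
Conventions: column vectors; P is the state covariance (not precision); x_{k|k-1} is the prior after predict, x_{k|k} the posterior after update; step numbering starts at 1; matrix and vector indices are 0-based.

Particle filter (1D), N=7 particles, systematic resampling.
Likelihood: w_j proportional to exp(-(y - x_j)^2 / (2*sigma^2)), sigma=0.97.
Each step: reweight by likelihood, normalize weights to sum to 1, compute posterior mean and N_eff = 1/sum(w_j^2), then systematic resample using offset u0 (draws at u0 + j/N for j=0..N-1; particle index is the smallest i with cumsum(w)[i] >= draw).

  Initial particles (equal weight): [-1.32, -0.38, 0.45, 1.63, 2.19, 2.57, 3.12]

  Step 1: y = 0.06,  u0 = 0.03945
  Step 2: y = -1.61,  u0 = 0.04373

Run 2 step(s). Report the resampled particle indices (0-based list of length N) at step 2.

step 1: w=[0.1404, 0.3484, 0.3562, 0.1042, 0.0346, 0.0136, 0.0027]  mean=0.1315  Neff=3.5692  idx=[0, 1, 1, 1, 2, 2, 3]
step 2: w=[0.3806, 0.1781, 0.1781, 0.1781, 0.0417, 0.0417, 0.0015]  mean=-0.6655  Neff=4.1059  idx=[0, 0, 0, 1, 2, 3, 3]

resampled_idx = [0, 0, 0, 1, 2, 3, 3]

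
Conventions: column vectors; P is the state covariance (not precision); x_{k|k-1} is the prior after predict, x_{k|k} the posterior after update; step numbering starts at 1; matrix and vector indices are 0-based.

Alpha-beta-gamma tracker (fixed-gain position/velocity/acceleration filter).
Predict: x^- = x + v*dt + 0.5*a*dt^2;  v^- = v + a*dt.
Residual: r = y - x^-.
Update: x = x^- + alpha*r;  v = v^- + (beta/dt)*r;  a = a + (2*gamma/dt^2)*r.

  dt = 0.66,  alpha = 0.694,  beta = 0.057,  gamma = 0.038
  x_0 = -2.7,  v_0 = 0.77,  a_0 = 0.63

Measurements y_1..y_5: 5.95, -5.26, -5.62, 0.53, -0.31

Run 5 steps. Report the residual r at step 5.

resid = -0.9941

step 1: x_pred=-2.0546  r=8.0046  x^+=3.5006  v^+=1.8771  a^+=2.0266
step 2: x_pred=5.1809  r=-10.4409  x^+=-2.0651  v^+=2.3129  a^+=0.2049
step 3: x_pred=-0.4939  r=-5.1261  x^+=-4.0514  v^+=2.0055  a^+=-0.6894
step 4: x_pred=-2.8780  r=3.4080  x^+=-0.5128  v^+=1.8448  a^+=-0.0948
step 5: x_pred=0.6841  r=-0.9941  x^+=-0.0058  v^+=1.6964  a^+=-0.2683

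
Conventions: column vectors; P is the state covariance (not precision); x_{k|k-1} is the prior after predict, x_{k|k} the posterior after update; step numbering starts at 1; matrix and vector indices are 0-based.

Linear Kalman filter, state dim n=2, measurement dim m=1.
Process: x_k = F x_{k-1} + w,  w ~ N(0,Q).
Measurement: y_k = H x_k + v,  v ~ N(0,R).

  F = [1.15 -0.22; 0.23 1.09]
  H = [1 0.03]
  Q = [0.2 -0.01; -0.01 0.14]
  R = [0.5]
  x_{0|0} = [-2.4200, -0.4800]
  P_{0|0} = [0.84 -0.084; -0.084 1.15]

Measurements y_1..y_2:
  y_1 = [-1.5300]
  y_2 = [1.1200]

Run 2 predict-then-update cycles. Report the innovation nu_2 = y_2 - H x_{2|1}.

innov = [2.9930]

step 1: x^-=[-2.6774, -1.0798]  P^-=[1.4091 -0.1646; -0.1646 1.5086]  S=[1.9005]  K=[0.7388; -0.0628]  nu=[1.1798]  x^+=[-1.8058, -1.1539]  P^+=[0.3717 -0.0764; -0.0764 1.5011]
step 2: x^-=[-1.8228, -1.6731]  P^-=[0.8029 -0.3636; -0.3636 1.9048]  S=[1.2828]  K=[0.6174; -0.2389]  nu=[2.9930]  x^+=[0.0251, -2.3881]  P^+=[0.3139 -0.1744; -0.1744 1.8316]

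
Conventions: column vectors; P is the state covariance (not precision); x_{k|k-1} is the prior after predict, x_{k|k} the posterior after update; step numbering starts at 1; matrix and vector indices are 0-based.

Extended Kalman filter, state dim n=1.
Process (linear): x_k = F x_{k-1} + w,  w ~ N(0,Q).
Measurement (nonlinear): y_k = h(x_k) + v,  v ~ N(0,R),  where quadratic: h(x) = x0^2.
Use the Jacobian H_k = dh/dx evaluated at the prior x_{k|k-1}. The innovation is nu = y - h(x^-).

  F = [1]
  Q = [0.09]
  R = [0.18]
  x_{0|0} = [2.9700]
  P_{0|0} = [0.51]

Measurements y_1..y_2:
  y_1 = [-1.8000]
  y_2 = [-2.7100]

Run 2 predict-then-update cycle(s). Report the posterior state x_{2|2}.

step 1: x^-=[2.9700]  P^-=[0.6000]  H_jac=[5.9400]  S=[21.3502]  K=[0.1669]  nu=[-10.6209]  x^+=[1.1970]  P^+=[0.0051]
step 2: x^-=[1.1970]  P^-=[0.0951]  H_jac=[2.3941]  S=[0.7248]  K=[0.3140]  nu=[-4.1429]  x^+=[-0.1037]  P^+=[0.0236]

x_post = [-0.1037]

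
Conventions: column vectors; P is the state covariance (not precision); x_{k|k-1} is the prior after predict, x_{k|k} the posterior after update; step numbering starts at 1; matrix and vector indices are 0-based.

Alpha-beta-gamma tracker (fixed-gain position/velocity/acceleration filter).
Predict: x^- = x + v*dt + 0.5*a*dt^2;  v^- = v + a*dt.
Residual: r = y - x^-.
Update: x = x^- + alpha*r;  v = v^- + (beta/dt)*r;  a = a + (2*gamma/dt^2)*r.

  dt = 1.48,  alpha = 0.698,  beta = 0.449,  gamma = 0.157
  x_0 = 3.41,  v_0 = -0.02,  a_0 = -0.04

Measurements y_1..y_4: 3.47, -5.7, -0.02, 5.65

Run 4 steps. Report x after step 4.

step 1: x_pred=3.3366  r=0.1334  x^+=3.4297  v^+=-0.0387  a^+=-0.0209
step 2: x_pred=3.3495  r=-9.0495  x^+=-2.9670  v^+=-2.8151  a^+=-1.3182
step 3: x_pred=-8.5770  r=8.5570  x^+=-2.6042  v^+=-2.1699  a^+=-0.0915
step 4: x_pred=-5.9159  r=11.5659  x^+=2.1571  v^+=1.2035  a^+=1.5665

x_post = 2.1571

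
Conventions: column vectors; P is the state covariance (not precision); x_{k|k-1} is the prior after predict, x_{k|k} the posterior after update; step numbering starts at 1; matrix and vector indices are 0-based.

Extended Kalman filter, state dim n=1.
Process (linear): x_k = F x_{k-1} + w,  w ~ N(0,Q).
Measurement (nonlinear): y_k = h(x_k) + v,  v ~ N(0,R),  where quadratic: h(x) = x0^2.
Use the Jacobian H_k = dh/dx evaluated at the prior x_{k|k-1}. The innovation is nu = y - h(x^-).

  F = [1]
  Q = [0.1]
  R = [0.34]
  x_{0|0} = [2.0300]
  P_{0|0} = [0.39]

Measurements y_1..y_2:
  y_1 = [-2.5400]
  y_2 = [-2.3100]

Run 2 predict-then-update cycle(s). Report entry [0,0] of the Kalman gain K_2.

K[0,0] = 0.2484

step 1: x^-=[2.0300]  P^-=[0.4900]  H_jac=[4.0600]  S=[8.4170]  K=[0.2364]  nu=[-6.6609]  x^+=[0.4557]  P^+=[0.0198]
step 2: x^-=[0.4557]  P^-=[0.1198]  H_jac=[0.9113]  S=[0.4395]  K=[0.2484]  nu=[-2.5176]  x^+=[-0.1697]  P^+=[0.0927]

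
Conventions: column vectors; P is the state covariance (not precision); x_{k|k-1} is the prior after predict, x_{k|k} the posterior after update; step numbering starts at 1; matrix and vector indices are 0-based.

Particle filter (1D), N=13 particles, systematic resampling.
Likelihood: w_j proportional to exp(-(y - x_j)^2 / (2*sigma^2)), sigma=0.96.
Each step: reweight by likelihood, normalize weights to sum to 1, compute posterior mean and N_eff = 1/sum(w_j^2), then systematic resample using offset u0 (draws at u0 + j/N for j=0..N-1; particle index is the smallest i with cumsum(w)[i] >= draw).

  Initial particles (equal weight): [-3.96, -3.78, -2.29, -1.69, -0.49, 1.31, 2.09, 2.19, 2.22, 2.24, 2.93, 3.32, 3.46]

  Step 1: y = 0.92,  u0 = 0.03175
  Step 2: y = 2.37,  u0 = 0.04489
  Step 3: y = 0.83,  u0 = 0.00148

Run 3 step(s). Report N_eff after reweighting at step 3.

N_eff = 10.5362

step 1: w=[0.0000, 0.0000, 0.0012, 0.0079, 0.1077, 0.2917, 0.1508, 0.1321, 0.1267, 0.1231, 0.0354, 0.0139, 0.0096]  mean=1.6576  Neff=5.8932  idx=[4, 4, 5, 5, 5, 6, 6, 7, 7, 8, 8, 9, 10]
step 2: w=[0.0013, 0.0013, 0.0582, 0.0582, 0.0582, 0.1025, 0.1025, 0.1051, 0.1051, 0.1057, 0.1057, 0.1060, 0.0903]  mean=2.0876  Neff=10.5251  idx=[2, 4, 5, 5, 6, 7, 8, 8, 9, 10, 11, 11, 12]
step 3: w=[0.1574, 0.1574, 0.0754, 0.0754, 0.0754, 0.0654, 0.0654, 0.0654, 0.0625, 0.0625, 0.0607, 0.0607, 0.0163]  mean=1.9122  Neff=10.5362  idx=[0, 0, 0, 1, 1, 2, 3, 4, 6, 7, 8, 9, 11]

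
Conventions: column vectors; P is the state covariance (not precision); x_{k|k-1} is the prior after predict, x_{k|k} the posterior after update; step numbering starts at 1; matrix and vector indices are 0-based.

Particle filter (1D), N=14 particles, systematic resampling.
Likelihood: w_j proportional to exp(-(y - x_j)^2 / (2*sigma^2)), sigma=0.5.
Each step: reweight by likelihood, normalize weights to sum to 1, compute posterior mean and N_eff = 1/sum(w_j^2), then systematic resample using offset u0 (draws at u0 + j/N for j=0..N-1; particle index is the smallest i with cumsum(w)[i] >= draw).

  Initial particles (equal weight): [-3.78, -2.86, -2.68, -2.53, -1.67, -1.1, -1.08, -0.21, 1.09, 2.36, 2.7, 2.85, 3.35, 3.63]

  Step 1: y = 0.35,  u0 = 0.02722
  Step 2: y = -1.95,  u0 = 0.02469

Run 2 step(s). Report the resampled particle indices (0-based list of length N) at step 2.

resampled_idx = [0, 0, 0, 0, 0, 0, 0, 0, 0, 0, 0, 0, 0, 4]

step 1: w=[0.0000, 0.0000, 0.0000, 0.0000, 0.0003, 0.0166, 0.0186, 0.5929, 0.3713, 0.0003, 0.0000, 0.0000, 0.0000, 0.0000]  mean=0.2423  Neff=2.0409  idx=[6, 7, 7, 7, 7, 7, 7, 7, 7, 8, 8, 8, 8, 8]
step 2: w=[0.9214, 0.0098, 0.0098, 0.0098, 0.0098, 0.0098, 0.0098, 0.0098, 0.0098, 0.0000, 0.0000, 0.0000, 0.0000, 0.0000]  mean=-1.0116  Neff=1.1767  idx=[0, 0, 0, 0, 0, 0, 0, 0, 0, 0, 0, 0, 0, 4]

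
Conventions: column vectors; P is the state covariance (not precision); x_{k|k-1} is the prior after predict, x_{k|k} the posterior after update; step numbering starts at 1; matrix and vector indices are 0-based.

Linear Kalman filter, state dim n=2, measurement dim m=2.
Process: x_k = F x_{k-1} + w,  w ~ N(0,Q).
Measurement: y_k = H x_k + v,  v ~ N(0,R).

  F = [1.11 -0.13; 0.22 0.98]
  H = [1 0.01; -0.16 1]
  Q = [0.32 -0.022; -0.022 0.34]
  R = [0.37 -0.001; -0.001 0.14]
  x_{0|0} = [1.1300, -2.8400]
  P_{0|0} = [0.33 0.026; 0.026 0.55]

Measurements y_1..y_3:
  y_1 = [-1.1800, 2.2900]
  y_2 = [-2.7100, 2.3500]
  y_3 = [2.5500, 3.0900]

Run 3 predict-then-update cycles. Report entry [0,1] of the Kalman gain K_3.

K[0,1] = -0.0298

step 1: x^-=[1.6235, -2.5346]  P^-=[0.7284 0.0161; 0.0161 0.8954]  S=[1.0988 -0.0926; -0.0926 1.0489]  K=[0.6599 -0.0376; 0.0952 0.8596]  nu=[-2.7782, 5.0844]  x^+=[-0.4008, 1.5715]  P^+=[0.2439 0.0331; 0.0331 0.1255]
step 2: x^-=[-0.6491, 1.4519]  P^-=[0.6130 0.0566; 0.0566 0.4866]  S=[0.9842 -0.0377; -0.0377 0.6242]  K=[0.6223 -0.0289; 0.0920 0.7706]  nu=[-2.0754, 0.7942]  x^+=[-1.9636, 1.8731]  P^+=[0.2300 0.0321; 0.0321 0.1129]
step 3: x^-=[-2.4231, 1.4036]  P^-=[0.5960 0.0538; 0.0538 0.4735]  S=[0.9671 -0.0379; -0.0379 0.6115]  K=[0.6156 -0.0298; 0.0905 0.7658]  nu=[4.9591, 1.2987]  x^+=[0.5912, 2.8472]  P^+=[0.2275 0.0316; 0.0316 0.1122]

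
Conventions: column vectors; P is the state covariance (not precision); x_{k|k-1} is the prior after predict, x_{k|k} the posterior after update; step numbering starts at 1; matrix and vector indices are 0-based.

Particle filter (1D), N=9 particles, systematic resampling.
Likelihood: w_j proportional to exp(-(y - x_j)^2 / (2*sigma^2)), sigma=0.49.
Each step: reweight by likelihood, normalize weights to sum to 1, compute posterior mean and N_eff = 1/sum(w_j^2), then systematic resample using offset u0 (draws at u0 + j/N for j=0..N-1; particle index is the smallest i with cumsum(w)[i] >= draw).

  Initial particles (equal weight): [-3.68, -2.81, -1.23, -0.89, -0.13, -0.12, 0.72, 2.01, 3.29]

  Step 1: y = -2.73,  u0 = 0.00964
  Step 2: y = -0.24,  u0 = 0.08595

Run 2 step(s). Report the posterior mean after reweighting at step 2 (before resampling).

step 1: w=[0.1328, 0.8584, 0.0080, 0.0008, 0.0000, 0.0000, 0.0000, 0.0000, 0.0000]  mean=-2.9114  Neff=1.3253  idx=[0, 0, 1, 1, 1, 1, 1, 1, 1]
step 2: w=[0.0000, 0.0000, 0.1429, 0.1429, 0.1429, 0.1429, 0.1429, 0.1429, 0.1429]  mean=-2.8100  Neff=7.0001  idx=[2, 3, 4, 4, 5, 6, 7, 8, 8]

post_mean = -2.8100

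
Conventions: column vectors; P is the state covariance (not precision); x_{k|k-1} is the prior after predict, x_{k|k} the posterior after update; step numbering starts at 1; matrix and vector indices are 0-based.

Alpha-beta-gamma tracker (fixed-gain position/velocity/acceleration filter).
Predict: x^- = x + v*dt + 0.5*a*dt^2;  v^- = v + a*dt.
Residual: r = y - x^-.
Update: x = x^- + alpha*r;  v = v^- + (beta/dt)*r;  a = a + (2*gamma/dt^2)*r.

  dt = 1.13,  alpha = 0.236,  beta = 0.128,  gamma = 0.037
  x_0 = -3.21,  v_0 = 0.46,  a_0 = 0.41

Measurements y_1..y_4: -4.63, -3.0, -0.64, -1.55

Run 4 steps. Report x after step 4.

x_post = 0.0228

step 1: x_pred=-2.4284  r=-2.2016  x^+=-2.9480  v^+=0.6739  a^+=0.2824
step 2: x_pred=-2.0062  r=-0.9938  x^+=-2.2407  v^+=0.8805  a^+=0.2248
step 3: x_pred=-1.1022  r=0.4622  x^+=-0.9932  v^+=1.1869  a^+=0.2516
step 4: x_pred=0.5087  r=-2.0587  x^+=0.0228  v^+=1.2380  a^+=0.1323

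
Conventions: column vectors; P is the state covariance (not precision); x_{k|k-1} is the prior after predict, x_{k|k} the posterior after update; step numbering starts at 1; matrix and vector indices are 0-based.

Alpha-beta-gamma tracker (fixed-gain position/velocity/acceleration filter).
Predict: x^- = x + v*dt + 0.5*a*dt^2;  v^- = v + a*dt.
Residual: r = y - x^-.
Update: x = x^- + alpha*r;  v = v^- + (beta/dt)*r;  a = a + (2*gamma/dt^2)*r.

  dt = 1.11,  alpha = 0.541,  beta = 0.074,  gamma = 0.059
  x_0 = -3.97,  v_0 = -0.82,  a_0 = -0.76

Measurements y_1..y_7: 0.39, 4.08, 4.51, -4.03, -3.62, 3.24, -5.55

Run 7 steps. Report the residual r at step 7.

resid = -8.1722

step 1: x_pred=-5.3484  r=5.7384  x^+=-2.2439  v^+=-1.2810  a^+=-0.2104
step 2: x_pred=-3.7955  r=7.8755  x^+=0.4651  v^+=-0.9896  a^+=0.5438
step 3: x_pred=-0.2983  r=4.8083  x^+=2.3030  v^+=-0.0654  a^+=1.0043
step 4: x_pred=2.8491  r=-6.8791  x^+=-0.8725  v^+=0.5908  a^+=0.3455
step 5: x_pred=-0.0038  r=-3.6162  x^+=-1.9602  v^+=0.7332  a^+=-0.0008
step 6: x_pred=-1.1468  r=4.3868  x^+=1.2265  v^+=1.0248  a^+=0.4193
step 7: x_pred=2.6222  r=-8.1722  x^+=-1.7989  v^+=0.9454  a^+=-0.3634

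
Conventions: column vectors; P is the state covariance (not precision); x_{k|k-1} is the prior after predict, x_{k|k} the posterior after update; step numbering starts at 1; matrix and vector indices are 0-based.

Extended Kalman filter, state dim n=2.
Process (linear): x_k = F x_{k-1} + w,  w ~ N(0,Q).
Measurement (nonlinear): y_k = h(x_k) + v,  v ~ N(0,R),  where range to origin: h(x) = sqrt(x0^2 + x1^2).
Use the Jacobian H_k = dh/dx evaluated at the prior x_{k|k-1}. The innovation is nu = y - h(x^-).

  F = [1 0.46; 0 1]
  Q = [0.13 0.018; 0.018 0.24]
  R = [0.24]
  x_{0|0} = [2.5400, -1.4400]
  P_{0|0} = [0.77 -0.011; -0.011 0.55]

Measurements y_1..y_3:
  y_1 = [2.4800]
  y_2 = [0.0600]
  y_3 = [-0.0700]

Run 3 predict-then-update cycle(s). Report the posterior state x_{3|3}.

step 1: x^-=[1.8776, -1.4400]  P^-=[1.0063 0.2600; 0.2600 0.7900]  H_jac=[0.7935 -0.6086]  S=[0.9151]  K=[0.6997; -0.2999]  nu=[0.1138]  x^+=[1.9572, -1.4741]  P^+=[0.5583 0.4520; 0.4520 0.7077]
step 2: x^-=[1.2791, -1.4741]  P^-=[1.2539 0.7956; 0.7956 0.9477]  H_jac=[0.6554 -0.7553]  S=[0.5316]  K=[0.4155; -0.3657]  nu=[-1.8917]  x^+=[0.4930, -0.7824]  P^+=[1.1621 0.8763; 0.8763 0.8766]
step 3: x^-=[0.1331, -0.7824]  P^-=[2.2838 1.2976; 1.2976 1.1166]  H_jac=[0.1677 -0.9858]  S=[0.9603]  K=[-0.9331; -0.9196]  nu=[-0.8636]  x^+=[0.9390, 0.0118]  P^+=[1.4477 0.4735; 0.4735 0.3045]

x_post = [0.9390, 0.0118]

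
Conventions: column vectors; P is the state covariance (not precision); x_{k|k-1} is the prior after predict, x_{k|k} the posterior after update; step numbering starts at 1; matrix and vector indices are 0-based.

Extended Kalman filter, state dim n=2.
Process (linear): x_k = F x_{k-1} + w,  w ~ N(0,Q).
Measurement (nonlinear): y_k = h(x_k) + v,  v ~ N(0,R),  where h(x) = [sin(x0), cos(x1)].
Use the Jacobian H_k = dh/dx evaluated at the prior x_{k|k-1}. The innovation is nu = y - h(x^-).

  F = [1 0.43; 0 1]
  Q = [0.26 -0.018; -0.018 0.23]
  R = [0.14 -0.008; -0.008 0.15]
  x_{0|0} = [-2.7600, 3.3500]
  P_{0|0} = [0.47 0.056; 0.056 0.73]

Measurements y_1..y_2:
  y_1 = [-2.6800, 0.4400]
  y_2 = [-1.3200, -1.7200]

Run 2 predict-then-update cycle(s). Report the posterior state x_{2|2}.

step 1: x^-=[-1.3195, 3.3500]  P^-=[0.9131 0.3519; 0.3519 0.9600]  H_jac=[0.2487 0.0000; 0.0000 0.2069]  S=[0.1965 0.0101; 0.0101 0.1911]  K=[1.1393 0.3208; 0.3930 1.0186]  nu=[-1.7114, 1.4184]  x^+=[-2.8143, 4.1222]  P^+=[0.6311 0.1885; 0.1885 0.7233]
step 2: x^-=[-1.0417, 4.1222]  P^-=[1.1869 0.4815; 0.4815 0.9533]  H_jac=[0.5047 0.0000; 0.0000 0.8308]  S=[0.4424 0.1939; 0.1939 0.8080]  K=[1.2709 0.1901; 0.1338 0.9481]  nu=[-0.4567, -1.1635]  x^+=[-1.8434, 2.9580]  P^+=[0.3495 0.0221; 0.0221 0.1699]

x_post = [-1.8434, 2.9580]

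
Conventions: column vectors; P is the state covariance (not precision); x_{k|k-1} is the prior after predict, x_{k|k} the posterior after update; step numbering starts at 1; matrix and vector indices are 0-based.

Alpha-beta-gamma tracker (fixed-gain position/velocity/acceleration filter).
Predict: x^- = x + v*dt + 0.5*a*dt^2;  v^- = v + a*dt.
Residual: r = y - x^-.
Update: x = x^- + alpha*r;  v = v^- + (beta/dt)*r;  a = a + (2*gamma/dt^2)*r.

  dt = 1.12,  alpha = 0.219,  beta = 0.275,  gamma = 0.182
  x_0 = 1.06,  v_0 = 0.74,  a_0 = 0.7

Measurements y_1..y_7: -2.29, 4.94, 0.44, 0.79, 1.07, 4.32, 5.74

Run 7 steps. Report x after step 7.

step 1: x_pred=2.3278  r=-4.6178  x^+=1.3165  v^+=0.3902  a^+=-0.6400
step 2: x_pred=1.3521  r=3.5879  x^+=2.1379  v^+=0.5543  a^+=0.4011
step 3: x_pred=3.0103  r=-2.5703  x^+=2.4474  v^+=0.3725  a^+=-0.3447
step 4: x_pred=2.6484  r=-1.8584  x^+=2.2414  v^+=-0.4699  a^+=-0.8840
step 5: x_pred=1.1607  r=-0.0907  x^+=1.1408  v^+=-1.4822  a^+=-0.9103
step 6: x_pred=-1.0901  r=5.4101  x^+=0.0947  v^+=-1.1733  a^+=0.6596
step 7: x_pred=-0.8057  r=6.5457  x^+=0.6278  v^+=1.1727  a^+=2.5591

x_post = 0.6278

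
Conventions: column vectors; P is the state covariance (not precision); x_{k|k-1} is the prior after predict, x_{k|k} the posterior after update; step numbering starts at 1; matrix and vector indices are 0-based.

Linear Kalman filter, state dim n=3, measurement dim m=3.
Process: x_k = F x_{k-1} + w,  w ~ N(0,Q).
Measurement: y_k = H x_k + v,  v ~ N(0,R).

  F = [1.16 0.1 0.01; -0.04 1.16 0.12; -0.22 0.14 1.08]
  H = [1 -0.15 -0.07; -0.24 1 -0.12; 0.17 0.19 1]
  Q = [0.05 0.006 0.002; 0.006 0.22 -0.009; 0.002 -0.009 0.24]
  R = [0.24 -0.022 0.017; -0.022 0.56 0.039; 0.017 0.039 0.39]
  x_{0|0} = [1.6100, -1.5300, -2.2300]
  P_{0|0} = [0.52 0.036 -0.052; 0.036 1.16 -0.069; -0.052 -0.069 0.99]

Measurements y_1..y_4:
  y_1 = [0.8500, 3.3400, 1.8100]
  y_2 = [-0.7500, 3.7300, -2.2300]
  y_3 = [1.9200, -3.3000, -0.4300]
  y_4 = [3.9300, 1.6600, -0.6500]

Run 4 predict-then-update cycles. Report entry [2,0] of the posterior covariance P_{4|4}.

step 1: x^-=[1.6923, -2.1068, -2.9768]  P^-=[0.7684 0.1571 -0.1713; 0.1571 1.7739 0.2189; -0.1713 0.2189 1.4443]  S=[1.0369 -0.2914 -0.1832; -0.2914 2.2612 0.4494; -0.1832 0.4494 1.9556]  K=[0.7623 0.0861 0.0461; 0.1133 0.7435 0.1377; -0.1992 -0.1380 0.7580]  nu=[-1.3667, 5.4957, 4.8994]  x^+=[1.3493, 2.4988, 0.2507]  P^+=[0.1926 0.0778 -0.0132; 0.0778 0.4365 -0.0116; -0.0132 -0.0116 0.2913]
step 2: x^-=[1.8175, 2.8747, 0.3237]  P^-=[0.3313 0.1504 -0.0448; 0.1504 0.8016 0.0673; -0.0448 0.0673 0.5956]  S=[0.5548 -0.0598 -0.0217; -0.0598 1.2983 0.2024; -0.0217 0.2024 1.0442]  K=[0.5720 0.0797 0.0349; 0.1121 0.5688 0.1268; -0.1611 -0.0944 0.5903]  nu=[-2.1137, 1.3304, -3.4089]  x^+=[0.5955, 2.9619, -1.4736]  P^+=[0.1454 0.0670 -0.0110; 0.0670 0.3368 -0.0018; -0.0110 -0.0018 0.2260]
step 3: x^-=[0.9723, 3.2352, -1.3079]  P^-=[0.2643 0.1269 -0.0325; 0.1269 0.6701 0.0573; -0.0325 0.0573 0.5178]  S=[0.4896 -0.0498 -0.0140; -0.0498 1.1763 0.1736; -0.0140 0.1736 0.9586]  K=[0.5141 0.0742 0.0322; 0.1024 0.5244 0.1216; -0.1508 -0.0864 0.5592]  nu=[1.3415, -6.4588, 0.0979]  x^+=[1.1855, -0.0022, -0.8971]  P^+=[0.1309 0.0618 -0.0098; 0.0618 0.3110 0.0000; -0.0098 0.0000 0.2138]
step 4: x^-=[1.3660, -0.1576, -1.2300]  P^-=[0.2433 0.1177 -0.0283; 0.1177 0.6361 0.0550; -0.0283 0.0550 0.5027]  S=[0.4699 -0.0495 -0.0125; -0.0495 1.1460 0.1654; -0.0125 0.1654 0.9416]  K=[0.4929 0.0715 0.0316; 0.0965 0.5116 0.1195; -0.1469 -0.0848 0.5528]  nu=[2.4543, 1.9979, 0.3777]  x^+=[2.7304, 1.1463, -1.5512]  P^+=[0.1255 0.0595 -0.0091; 0.0595 0.3033 0.0004; -0.0091 0.0004 0.2113]

P_post[2,0] = -0.0091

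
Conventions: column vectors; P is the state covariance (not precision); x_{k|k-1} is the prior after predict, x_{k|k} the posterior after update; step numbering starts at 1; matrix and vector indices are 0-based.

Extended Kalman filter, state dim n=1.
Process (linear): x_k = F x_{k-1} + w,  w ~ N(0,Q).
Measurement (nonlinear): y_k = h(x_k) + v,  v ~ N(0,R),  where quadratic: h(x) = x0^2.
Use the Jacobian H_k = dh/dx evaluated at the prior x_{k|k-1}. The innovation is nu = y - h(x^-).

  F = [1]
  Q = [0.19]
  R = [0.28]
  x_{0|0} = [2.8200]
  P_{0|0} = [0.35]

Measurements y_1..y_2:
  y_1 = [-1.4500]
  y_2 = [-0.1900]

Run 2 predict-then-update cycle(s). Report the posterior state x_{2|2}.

step 1: x^-=[2.8200]  P^-=[0.5400]  H_jac=[5.6400]  S=[17.4572]  K=[0.1745]  nu=[-9.4024]  x^+=[1.1796]  P^+=[0.0087]
step 2: x^-=[1.1796]  P^-=[0.1987]  H_jac=[2.3593]  S=[1.3858]  K=[0.3382]  nu=[-1.5816]  x^+=[0.6447]  P^+=[0.0401]

x_post = [0.6447]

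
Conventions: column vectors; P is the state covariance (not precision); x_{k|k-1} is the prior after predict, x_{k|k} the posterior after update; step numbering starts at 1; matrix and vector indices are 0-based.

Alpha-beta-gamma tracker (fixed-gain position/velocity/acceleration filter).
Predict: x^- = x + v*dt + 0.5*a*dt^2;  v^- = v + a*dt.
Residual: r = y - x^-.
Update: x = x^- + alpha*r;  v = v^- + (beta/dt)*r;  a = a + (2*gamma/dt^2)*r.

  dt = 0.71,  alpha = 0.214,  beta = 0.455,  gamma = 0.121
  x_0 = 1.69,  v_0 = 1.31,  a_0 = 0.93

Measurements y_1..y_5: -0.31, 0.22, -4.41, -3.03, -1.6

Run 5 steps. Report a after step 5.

step 1: x_pred=2.8545  r=-3.1645  x^+=2.1773  v^+=-0.0577  a^+=-0.5892
step 2: x_pred=1.9879  r=-1.7679  x^+=1.6095  v^+=-1.6089  a^+=-1.4379
step 3: x_pred=0.1048  r=-4.5148  x^+=-0.8614  v^+=-5.5231  a^+=-3.6053
step 4: x_pred=-5.6914  r=2.6614  x^+=-5.1219  v^+=-6.3772  a^+=-2.3276
step 5: x_pred=-10.2364  r=8.6364  x^+=-8.3882  v^+=-2.4952  a^+=1.8184

a_post = 1.8184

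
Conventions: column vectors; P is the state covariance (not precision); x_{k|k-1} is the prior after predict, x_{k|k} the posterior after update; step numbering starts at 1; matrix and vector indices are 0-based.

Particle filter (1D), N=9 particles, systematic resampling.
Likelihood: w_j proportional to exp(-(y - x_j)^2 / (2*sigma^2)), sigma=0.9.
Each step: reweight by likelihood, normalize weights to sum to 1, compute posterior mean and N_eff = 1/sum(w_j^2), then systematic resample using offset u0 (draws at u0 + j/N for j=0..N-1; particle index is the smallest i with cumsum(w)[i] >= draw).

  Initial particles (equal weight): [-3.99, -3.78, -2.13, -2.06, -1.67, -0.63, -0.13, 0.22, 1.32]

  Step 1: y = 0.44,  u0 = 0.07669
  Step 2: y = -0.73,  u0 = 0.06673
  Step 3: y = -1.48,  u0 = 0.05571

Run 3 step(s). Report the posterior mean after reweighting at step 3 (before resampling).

step 1: w=[0.0000, 0.0000, 0.0056, 0.0070, 0.0213, 0.1642, 0.2724, 0.3231, 0.2064]  mean=0.1425  Neff=4.0218  idx=[5, 5, 6, 6, 7, 7, 7, 8, 8]
step 2: w=[0.1821, 0.1821, 0.1467, 0.1467, 0.1050, 0.1050, 0.1050, 0.0137, 0.0137]  mean=-0.1622  Neff=7.0015  idx=[0, 0, 1, 2, 3, 3, 4, 5, 6]
step 3: w=[0.1884, 0.1884, 0.1884, 0.0955, 0.0955, 0.0955, 0.0494, 0.0494, 0.0494]  mean=-0.3607  Neff=7.0839  idx=[0, 0, 1, 2, 2, 3, 4, 5, 7]

post_mean = -0.3607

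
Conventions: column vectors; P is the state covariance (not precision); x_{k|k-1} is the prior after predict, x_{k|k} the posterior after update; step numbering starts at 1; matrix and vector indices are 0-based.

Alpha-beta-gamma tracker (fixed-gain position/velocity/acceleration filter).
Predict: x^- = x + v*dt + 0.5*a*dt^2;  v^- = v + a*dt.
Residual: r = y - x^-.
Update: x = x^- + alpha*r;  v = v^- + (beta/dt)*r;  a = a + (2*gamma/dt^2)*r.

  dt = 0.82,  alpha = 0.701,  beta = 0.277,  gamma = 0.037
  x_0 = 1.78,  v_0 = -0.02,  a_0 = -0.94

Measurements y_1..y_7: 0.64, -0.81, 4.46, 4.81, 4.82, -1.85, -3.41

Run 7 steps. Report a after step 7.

step 1: x_pred=1.4476  r=-0.8076  x^+=0.8815  v^+=-1.0636  a^+=-1.0289
step 2: x_pred=-0.3366  r=-0.4734  x^+=-0.6685  v^+=-2.0672  a^+=-1.0810
step 3: x_pred=-2.7270  r=7.1870  x^+=2.3111  v^+=-0.5258  a^+=-0.2900
step 4: x_pred=1.7824  r=3.0276  x^+=3.9048  v^+=0.2591  a^+=0.0432
step 5: x_pred=4.1317  r=0.6883  x^+=4.6142  v^+=0.5270  a^+=0.1189
step 6: x_pred=5.0863  r=-6.9363  x^+=0.2240  v^+=-1.7186  a^+=-0.6445
step 7: x_pred=-1.4020  r=-2.0080  x^+=-2.8096  v^+=-2.9254  a^+=-0.8654

a_post = -0.8654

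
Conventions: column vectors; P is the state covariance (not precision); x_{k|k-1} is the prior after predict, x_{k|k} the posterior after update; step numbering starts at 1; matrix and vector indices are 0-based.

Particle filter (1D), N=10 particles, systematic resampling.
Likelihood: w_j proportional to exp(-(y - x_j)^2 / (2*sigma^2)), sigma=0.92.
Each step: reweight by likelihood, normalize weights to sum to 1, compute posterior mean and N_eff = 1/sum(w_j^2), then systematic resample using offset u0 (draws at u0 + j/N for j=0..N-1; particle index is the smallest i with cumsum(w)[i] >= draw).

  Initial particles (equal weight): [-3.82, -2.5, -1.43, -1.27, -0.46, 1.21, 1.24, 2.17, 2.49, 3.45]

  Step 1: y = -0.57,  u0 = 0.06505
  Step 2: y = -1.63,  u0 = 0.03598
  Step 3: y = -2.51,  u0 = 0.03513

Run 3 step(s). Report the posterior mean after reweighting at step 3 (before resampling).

post_mean = -1.3257

step 1: w=[0.0007, 0.0394, 0.2295, 0.2660, 0.3528, 0.0547, 0.0513, 0.0042, 0.0014, 0.0000]  mean=-0.7869  Neff=3.9201  idx=[2, 2, 2, 3, 3, 4, 4, 4, 4, 6]
step 2: w=[0.1486, 0.1486, 0.1486, 0.1409, 0.1409, 0.0678, 0.0678, 0.0678, 0.0678, 0.0012]  mean=-1.1188  Neff=8.0412  idx=[0, 0, 1, 2, 2, 3, 4, 5, 6, 8]
step 3: w=[0.1407, 0.1407, 0.1407, 0.1407, 0.1407, 0.1130, 0.1130, 0.0234, 0.0234, 0.0234]  mean=-1.3257  Neff=7.9218  idx=[0, 0, 1, 2, 3, 3, 4, 5, 6, 7]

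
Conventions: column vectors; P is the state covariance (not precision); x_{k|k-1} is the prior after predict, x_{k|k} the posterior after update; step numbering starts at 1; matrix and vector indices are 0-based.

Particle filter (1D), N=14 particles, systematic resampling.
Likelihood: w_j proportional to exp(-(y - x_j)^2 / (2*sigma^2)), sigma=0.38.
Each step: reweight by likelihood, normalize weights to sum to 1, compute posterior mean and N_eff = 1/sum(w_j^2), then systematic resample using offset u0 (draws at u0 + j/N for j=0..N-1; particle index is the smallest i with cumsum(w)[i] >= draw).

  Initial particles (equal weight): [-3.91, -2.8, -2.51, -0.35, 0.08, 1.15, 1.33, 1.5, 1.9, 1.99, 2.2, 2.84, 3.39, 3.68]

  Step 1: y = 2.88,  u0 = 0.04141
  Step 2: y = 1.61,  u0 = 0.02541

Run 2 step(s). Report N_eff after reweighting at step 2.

step 1: w=[0.0000, 0.0000, 0.0000, 0.0000, 0.0000, 0.0000, 0.0001, 0.0008, 0.0198, 0.0355, 0.1112, 0.5484, 0.2241, 0.0601]  mean=2.8925  Neff=2.7133  idx=[9, 10, 11, 11, 11, 11, 11, 11, 11, 11, 12, 12, 12, 13]
step 2: w=[0.6394, 0.3158, 0.0056, 0.0056, 0.0056, 0.0056, 0.0056, 0.0056, 0.0056, 0.0056, 0.0000, 0.0000, 0.0000, 0.0000]  mean=2.0944  Neff=1.9655  idx=[0, 0, 0, 0, 0, 0, 0, 0, 0, 1, 1, 1, 1, 1]

N_eff = 1.9655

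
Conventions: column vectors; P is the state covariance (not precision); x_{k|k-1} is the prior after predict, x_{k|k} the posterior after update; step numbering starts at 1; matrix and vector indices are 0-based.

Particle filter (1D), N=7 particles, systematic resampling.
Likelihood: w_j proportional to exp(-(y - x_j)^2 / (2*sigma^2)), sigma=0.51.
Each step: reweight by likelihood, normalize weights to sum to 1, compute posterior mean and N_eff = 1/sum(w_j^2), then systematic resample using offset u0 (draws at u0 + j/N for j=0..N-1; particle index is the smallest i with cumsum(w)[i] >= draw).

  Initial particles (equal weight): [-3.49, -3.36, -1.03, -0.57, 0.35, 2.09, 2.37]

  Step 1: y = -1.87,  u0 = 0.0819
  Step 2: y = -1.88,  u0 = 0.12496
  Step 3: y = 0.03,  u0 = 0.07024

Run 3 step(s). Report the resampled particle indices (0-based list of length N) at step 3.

resampled_idx = [0, 2, 3, 5, 6, 6, 6]

step 1: w=[0.0203, 0.0442, 0.8127, 0.1225, 0.0002, 0.0000, 0.0000]  mean=-1.1263  Neff=1.4751  idx=[2, 2, 2, 2, 2, 2, 3]
step 2: w=[0.1627, 0.1627, 0.1627, 0.1627, 0.1627, 0.1627, 0.0241]  mean=-1.0189  Neff=6.2769  idx=[0, 1, 2, 3, 4, 5, 6]
step 3: w=[0.0967, 0.0967, 0.0967, 0.0967, 0.0967, 0.0967, 0.4197]  mean=-0.8369  Neff=4.3049  idx=[0, 2, 3, 5, 6, 6, 6]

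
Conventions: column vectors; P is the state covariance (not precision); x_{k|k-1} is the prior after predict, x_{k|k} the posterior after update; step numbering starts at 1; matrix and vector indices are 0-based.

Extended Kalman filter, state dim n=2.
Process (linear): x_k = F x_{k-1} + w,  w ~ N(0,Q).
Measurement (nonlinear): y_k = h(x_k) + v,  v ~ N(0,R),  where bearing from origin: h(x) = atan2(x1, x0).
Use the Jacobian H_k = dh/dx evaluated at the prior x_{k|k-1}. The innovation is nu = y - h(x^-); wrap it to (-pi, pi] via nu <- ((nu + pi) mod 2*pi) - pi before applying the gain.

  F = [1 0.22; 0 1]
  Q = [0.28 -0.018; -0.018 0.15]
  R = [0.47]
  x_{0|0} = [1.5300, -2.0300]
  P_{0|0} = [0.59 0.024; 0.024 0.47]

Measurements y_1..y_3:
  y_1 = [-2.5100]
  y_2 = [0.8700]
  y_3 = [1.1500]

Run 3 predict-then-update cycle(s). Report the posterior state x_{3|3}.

x_post = [2.4585, -1.5684]

step 1: x^-=[1.0834, -2.0300]  P^-=[0.9033 0.1094; 0.1094 0.6200]  H_jac=[0.3834 0.2046]  S=[0.6459]  K=[0.5709; 0.2614]  nu=[-1.4294]  x^+=[0.2674, -2.4036]  P^+=[0.6928 0.0130; 0.0130 0.5759]
step 2: x^-=[-0.2614, -2.4036]  P^-=[1.0064 0.1217; 0.1217 0.7259]  H_jac=[0.4112 -0.0447]  S=[0.6371]  K=[0.6410; 0.0276]  nu=[2.5491]  x^+=[1.3725, -2.3332]  P^+=[0.7447 0.1105; 0.1105 0.7254]
step 3: x^-=[0.8592, -2.3332]  P^-=[1.1084 0.2520; 0.2520 0.8754]  H_jac=[0.3774 0.1390]  S=[0.6712]  K=[0.6754; 0.3230]  nu=[2.3679]  x^+=[2.4585, -1.5684]  P^+=[0.8022 0.1056; 0.1056 0.8054]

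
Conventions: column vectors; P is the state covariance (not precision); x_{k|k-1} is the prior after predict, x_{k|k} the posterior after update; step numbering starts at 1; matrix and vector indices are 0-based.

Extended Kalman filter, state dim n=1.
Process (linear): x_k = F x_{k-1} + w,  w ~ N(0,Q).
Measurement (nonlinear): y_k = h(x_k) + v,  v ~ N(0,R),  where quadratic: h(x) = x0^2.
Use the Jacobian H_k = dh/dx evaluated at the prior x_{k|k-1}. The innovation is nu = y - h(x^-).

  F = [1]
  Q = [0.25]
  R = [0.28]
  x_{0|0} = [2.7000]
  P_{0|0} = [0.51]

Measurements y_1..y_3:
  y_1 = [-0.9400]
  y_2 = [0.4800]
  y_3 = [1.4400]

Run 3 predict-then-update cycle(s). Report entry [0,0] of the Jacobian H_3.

step 1: x^-=[2.7000]  P^-=[0.7600]  H_jac=[5.4000]  S=[22.4416]  K=[0.1829]  nu=[-8.2300]  x^+=[1.1949]  P^+=[0.0095]
step 2: x^-=[1.1949]  P^-=[0.2595]  H_jac=[2.3899]  S=[1.7620]  K=[0.3519]  nu=[-0.9479]  x^+=[0.8613]  P^+=[0.0412]
step 3: x^-=[0.8613]  P^-=[0.2912]  H_jac=[1.7227]  S=[1.1443]  K=[0.4384]  nu=[0.6981]  x^+=[1.1674]  P^+=[0.0713]

H_jac[0,0] = 1.7227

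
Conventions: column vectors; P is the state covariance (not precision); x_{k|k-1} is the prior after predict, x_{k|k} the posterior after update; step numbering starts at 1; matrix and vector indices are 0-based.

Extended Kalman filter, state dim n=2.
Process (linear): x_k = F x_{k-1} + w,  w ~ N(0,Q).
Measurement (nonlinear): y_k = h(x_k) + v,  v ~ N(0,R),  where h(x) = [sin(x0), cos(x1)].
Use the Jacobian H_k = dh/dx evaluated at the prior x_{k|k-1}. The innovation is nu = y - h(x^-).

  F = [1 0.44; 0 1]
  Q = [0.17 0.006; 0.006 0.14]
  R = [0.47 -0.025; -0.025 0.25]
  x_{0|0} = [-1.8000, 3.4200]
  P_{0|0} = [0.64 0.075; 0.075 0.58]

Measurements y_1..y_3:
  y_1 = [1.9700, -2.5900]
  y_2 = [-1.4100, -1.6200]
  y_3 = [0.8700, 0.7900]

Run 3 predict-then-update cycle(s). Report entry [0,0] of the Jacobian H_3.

H_jac[0,0] = 0.5764

step 1: x^-=[-0.2952, 3.4200]  P^-=[0.9883 0.3362; 0.3362 0.7200]  H_jac=[0.9567 0.0000; 0.0000 0.2748]  S=[1.3746 0.0634; 0.0634 0.3044]  K=[0.6804 0.1618; 0.2060 0.6072]  nu=[2.2609, -1.6285]  x^+=[0.9795, 2.8969]  P^+=[0.3300 0.0853; 0.0853 0.5336]
step 2: x^-=[2.2542, 2.8969]  P^-=[0.6784 0.3261; 0.3261 0.6736]  H_jac=[-0.6314 0.0000; 0.0000 -0.2422]  S=[0.7405 0.0249; 0.0249 0.2895]  K=[-0.5710 -0.2238; -0.2599 -0.5412]  nu=[-2.1854, -0.6498]  x^+=[3.6474, 3.8166]  P^+=[0.4161 0.1720; 0.1720 0.5318]
step 3: x^-=[5.3267, 3.8166]  P^-=[0.8405 0.4120; 0.4120 0.6718]  H_jac=[0.5764 0.0000; 0.0000 0.6249]  S=[0.7493 0.1234; 0.1234 0.5123]  K=[0.5871 0.3611; 0.1895 0.7737]  nu=[1.6872, 1.5707]  x^+=[6.8845, 5.3517]  P^+=[0.4631 0.1210; 0.1210 0.3020]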